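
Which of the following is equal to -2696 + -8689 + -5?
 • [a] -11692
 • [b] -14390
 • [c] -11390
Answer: c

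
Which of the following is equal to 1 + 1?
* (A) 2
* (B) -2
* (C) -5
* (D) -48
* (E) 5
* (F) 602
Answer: A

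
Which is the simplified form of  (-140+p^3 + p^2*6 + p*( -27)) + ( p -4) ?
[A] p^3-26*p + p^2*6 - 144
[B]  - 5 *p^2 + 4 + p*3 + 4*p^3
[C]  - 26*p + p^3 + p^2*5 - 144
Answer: A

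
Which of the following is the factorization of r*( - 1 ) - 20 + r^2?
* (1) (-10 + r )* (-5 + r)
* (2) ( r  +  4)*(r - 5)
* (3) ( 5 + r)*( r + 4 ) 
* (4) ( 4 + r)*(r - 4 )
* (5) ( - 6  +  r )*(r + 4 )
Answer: 2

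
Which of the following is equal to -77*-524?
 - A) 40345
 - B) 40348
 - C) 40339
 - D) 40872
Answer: B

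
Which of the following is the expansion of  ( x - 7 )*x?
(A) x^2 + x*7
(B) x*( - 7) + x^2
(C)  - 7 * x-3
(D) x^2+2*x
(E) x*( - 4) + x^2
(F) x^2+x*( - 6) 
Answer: B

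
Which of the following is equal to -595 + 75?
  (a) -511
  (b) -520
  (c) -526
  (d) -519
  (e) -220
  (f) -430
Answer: b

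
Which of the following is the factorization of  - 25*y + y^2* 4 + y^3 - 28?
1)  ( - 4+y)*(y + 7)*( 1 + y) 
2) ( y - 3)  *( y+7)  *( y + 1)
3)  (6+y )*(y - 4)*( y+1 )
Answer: 1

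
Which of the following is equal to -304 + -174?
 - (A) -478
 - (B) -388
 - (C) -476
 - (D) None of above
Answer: A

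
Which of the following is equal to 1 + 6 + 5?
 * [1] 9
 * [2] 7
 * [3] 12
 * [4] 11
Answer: 3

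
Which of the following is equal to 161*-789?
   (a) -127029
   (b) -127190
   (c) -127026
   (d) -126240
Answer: a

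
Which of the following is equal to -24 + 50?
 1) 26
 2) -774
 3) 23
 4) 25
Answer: 1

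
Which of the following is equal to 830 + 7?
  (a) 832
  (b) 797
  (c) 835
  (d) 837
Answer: d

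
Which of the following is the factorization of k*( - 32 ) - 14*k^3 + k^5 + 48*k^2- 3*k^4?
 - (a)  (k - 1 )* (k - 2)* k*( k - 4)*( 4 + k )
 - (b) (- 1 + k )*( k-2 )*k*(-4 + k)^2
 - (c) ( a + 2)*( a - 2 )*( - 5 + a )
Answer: a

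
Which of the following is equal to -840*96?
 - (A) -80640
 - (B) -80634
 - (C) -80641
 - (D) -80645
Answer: A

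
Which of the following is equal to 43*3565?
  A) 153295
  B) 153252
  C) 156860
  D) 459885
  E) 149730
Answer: A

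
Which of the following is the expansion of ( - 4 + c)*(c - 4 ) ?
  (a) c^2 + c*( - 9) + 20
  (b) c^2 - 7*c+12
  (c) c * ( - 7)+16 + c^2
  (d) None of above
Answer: d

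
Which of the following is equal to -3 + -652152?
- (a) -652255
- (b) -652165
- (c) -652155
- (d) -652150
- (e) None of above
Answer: c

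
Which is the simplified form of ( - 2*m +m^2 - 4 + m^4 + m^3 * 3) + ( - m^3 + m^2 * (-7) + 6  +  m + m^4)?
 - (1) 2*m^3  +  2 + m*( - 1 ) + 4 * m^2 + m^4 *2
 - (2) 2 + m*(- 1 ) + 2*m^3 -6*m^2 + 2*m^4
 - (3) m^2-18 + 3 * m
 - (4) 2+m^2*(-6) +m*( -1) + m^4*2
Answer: 2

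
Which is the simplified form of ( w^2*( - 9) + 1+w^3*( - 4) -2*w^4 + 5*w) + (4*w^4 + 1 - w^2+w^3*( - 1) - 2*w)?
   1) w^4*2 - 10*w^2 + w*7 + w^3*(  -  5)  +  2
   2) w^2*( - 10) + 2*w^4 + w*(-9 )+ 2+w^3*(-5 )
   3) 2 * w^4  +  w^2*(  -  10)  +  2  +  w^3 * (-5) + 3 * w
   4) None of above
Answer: 3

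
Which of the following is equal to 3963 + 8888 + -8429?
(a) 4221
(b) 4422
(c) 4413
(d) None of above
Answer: b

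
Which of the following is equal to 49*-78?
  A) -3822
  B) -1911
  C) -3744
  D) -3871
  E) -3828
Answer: A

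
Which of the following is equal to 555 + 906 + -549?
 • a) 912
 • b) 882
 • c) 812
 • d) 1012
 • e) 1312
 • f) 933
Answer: a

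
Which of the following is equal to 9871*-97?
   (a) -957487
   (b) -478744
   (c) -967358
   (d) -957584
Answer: a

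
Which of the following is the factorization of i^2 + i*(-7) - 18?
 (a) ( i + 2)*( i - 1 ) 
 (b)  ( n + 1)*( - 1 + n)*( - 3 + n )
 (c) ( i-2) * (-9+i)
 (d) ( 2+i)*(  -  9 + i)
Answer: d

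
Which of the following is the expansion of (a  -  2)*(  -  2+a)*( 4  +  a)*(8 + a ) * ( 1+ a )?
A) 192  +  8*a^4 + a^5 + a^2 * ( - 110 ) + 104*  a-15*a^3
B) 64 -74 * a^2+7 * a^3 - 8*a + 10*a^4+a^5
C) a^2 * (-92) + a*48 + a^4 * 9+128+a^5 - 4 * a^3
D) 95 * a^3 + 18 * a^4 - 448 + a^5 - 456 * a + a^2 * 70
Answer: C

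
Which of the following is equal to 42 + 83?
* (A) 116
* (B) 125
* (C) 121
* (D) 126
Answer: B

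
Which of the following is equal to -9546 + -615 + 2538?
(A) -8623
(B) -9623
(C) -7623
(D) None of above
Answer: C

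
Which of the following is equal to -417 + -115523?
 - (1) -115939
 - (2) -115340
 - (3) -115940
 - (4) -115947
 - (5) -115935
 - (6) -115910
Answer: 3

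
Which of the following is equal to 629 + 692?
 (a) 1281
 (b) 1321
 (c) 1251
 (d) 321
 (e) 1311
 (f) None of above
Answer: b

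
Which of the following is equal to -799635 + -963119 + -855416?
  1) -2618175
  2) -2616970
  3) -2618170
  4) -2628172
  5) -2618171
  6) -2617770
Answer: 3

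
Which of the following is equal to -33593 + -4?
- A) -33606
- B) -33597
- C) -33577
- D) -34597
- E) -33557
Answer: B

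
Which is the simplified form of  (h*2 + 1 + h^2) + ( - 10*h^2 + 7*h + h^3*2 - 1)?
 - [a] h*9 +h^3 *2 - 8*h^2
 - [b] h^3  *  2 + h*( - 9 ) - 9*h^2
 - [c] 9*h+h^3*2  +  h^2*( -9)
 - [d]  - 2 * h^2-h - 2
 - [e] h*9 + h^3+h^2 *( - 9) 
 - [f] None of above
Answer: c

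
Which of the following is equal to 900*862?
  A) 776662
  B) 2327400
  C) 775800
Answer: C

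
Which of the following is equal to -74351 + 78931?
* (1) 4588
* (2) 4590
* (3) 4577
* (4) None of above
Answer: 4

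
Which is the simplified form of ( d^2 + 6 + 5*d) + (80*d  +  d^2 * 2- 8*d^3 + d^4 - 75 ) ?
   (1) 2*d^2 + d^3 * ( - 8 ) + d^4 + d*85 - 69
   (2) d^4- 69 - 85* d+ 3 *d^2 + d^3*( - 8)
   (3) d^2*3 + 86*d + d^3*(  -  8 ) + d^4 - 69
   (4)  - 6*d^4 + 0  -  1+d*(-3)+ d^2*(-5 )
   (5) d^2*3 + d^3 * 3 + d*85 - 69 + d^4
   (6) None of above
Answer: 6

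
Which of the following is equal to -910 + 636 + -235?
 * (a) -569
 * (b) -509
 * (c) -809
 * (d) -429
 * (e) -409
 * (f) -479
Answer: b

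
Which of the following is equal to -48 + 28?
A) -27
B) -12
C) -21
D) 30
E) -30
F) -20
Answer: F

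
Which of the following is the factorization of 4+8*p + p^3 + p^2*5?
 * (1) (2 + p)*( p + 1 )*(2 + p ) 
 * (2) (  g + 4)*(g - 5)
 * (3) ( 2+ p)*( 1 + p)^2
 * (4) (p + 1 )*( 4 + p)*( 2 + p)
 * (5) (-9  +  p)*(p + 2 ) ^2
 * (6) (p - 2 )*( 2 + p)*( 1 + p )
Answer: 1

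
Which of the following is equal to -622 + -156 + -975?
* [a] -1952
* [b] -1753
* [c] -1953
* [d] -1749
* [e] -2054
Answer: b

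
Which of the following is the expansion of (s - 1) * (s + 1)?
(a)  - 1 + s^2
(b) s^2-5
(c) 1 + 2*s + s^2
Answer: a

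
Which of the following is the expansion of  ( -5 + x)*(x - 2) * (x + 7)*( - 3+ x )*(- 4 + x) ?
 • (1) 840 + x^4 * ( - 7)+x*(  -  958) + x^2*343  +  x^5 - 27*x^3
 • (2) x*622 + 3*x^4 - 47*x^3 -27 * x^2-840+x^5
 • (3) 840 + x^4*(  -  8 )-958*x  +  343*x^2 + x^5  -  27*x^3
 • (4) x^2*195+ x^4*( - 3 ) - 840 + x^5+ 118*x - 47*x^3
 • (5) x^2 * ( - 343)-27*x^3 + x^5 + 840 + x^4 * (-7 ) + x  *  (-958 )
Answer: 1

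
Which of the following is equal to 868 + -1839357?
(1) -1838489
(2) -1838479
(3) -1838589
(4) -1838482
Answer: 1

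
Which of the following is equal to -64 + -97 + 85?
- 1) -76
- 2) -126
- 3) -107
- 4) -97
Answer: 1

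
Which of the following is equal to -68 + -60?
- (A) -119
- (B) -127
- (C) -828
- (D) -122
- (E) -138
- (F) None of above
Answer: F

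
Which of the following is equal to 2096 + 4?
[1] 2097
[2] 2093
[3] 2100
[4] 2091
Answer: 3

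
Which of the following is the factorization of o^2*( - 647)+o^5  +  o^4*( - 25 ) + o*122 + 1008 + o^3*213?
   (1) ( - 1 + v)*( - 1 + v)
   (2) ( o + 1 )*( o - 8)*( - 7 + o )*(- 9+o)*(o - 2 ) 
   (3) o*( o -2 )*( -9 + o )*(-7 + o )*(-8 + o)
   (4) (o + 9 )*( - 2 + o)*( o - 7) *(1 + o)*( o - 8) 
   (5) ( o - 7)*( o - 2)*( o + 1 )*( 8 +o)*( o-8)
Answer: 2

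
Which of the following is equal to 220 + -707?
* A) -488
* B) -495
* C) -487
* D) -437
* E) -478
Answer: C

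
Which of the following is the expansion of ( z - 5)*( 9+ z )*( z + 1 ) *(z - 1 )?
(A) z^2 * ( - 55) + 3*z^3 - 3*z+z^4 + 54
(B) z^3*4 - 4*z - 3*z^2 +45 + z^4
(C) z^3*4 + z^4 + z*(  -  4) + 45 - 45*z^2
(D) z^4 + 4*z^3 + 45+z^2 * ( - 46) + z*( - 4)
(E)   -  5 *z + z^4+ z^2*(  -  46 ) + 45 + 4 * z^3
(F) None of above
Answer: D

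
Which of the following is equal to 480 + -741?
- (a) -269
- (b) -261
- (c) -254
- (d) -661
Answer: b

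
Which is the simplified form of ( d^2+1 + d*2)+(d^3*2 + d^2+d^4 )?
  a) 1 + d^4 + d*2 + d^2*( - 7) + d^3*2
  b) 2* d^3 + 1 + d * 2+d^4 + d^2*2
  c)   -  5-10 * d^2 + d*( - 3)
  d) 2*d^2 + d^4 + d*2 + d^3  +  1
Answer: b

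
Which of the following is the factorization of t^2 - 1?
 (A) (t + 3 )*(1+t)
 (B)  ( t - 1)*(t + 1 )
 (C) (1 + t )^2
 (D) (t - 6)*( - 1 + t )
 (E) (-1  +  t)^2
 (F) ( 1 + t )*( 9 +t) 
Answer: B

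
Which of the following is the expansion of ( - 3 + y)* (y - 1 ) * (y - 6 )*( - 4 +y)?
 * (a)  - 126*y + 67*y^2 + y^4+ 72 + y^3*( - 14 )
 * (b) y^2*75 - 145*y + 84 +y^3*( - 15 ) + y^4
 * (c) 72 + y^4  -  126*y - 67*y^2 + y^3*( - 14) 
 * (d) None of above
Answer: a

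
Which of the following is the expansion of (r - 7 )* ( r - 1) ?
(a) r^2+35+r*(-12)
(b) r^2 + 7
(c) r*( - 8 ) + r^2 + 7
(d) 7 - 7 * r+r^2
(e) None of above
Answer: c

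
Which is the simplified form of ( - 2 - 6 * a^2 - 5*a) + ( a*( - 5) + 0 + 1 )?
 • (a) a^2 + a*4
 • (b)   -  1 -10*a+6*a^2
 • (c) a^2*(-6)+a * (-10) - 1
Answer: c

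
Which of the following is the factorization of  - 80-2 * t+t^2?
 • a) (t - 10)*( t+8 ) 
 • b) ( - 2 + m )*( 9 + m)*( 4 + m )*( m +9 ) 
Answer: a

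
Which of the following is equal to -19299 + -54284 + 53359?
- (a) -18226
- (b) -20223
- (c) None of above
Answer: c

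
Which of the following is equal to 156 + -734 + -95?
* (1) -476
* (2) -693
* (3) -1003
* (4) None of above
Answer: 4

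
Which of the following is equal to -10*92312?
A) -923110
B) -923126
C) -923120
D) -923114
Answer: C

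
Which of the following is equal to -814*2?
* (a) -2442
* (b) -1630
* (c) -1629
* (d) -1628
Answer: d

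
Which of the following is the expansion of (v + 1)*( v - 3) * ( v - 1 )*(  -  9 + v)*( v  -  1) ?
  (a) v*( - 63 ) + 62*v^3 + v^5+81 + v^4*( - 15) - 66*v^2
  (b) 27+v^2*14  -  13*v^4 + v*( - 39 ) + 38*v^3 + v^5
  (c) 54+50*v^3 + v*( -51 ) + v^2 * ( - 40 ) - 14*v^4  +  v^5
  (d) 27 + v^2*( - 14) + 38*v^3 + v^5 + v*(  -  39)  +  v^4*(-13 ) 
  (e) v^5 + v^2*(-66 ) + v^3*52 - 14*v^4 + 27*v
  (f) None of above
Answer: d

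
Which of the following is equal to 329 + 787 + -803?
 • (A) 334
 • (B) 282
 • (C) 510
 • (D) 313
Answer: D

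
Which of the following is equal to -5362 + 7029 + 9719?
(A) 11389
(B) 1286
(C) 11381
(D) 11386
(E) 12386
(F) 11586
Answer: D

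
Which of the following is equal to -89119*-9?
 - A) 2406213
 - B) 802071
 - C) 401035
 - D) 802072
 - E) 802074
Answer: B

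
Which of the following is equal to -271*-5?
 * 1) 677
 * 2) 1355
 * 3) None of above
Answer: 2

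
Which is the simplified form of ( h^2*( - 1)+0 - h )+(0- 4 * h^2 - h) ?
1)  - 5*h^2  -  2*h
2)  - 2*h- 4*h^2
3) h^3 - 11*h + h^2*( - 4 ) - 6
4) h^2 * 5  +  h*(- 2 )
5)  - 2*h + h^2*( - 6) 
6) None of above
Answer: 1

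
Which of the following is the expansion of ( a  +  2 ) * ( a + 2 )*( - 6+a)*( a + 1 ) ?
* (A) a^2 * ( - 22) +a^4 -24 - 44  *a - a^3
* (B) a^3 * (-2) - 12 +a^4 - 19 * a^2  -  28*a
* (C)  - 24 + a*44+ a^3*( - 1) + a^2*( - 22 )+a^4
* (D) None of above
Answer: A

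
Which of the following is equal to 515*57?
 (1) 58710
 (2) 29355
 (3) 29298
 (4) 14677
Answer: 2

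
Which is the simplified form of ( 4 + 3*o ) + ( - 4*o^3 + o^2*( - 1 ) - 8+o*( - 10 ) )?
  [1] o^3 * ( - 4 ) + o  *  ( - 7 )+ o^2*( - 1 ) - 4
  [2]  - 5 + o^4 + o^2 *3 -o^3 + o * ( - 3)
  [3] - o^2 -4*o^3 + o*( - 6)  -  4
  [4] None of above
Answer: 1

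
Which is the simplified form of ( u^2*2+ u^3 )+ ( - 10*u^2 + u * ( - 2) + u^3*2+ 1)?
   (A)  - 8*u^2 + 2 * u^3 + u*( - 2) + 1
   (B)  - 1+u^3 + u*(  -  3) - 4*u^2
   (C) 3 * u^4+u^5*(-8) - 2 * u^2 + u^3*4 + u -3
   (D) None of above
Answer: D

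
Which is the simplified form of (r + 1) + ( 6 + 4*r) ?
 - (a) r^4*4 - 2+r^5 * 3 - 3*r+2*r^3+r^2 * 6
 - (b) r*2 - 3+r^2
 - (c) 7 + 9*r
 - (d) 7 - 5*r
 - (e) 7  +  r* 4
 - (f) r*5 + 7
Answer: f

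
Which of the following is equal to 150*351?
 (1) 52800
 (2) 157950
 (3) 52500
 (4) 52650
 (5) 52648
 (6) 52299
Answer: 4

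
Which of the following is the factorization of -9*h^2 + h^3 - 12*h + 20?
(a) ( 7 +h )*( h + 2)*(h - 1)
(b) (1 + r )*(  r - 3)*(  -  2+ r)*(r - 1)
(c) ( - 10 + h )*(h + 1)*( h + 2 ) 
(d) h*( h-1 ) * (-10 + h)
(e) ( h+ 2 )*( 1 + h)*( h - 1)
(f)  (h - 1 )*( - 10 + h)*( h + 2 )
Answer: f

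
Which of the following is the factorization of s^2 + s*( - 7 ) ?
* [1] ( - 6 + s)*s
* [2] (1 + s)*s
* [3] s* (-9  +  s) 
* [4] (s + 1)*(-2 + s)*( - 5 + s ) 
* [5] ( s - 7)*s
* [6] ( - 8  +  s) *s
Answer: 5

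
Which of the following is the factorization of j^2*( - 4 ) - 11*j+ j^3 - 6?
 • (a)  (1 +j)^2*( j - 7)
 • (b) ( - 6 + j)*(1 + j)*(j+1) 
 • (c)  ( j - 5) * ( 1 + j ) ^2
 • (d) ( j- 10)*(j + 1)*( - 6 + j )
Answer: b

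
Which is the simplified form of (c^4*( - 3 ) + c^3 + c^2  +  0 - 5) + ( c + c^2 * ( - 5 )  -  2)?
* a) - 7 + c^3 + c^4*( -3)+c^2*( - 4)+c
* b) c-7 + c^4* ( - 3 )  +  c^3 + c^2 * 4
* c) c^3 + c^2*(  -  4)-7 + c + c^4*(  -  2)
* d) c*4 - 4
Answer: a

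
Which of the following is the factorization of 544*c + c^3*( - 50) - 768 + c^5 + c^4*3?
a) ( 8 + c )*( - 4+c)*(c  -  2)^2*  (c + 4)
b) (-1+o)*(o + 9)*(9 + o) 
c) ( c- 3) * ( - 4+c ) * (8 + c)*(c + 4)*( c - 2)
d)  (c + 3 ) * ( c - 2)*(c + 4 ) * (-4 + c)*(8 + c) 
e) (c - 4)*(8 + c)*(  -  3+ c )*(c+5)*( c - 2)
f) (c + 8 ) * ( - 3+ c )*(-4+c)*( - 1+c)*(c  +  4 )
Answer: c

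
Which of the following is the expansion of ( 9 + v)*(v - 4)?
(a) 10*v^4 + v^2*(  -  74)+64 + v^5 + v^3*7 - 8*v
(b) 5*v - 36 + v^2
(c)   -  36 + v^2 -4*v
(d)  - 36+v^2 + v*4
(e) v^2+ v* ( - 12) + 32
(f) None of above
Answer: b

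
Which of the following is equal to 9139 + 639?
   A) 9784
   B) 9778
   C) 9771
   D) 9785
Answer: B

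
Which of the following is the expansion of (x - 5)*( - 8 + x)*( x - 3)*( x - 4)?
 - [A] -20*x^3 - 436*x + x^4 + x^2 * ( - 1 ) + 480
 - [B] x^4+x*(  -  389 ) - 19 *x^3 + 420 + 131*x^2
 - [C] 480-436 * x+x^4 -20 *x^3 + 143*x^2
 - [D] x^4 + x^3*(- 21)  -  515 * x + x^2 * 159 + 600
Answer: C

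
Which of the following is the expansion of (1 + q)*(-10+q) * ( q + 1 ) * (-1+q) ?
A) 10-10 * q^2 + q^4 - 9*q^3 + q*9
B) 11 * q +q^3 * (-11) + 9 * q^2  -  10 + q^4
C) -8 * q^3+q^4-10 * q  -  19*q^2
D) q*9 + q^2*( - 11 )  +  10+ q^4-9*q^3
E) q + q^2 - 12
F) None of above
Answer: D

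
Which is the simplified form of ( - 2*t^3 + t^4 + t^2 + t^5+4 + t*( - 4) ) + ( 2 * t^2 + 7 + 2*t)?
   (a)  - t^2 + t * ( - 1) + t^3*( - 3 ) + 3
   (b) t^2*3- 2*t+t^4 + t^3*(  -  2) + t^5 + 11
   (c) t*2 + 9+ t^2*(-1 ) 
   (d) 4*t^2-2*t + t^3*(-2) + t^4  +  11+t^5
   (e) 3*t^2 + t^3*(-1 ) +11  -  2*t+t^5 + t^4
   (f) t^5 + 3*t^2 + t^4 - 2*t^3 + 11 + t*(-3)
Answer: b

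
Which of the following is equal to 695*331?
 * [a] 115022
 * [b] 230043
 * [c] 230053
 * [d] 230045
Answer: d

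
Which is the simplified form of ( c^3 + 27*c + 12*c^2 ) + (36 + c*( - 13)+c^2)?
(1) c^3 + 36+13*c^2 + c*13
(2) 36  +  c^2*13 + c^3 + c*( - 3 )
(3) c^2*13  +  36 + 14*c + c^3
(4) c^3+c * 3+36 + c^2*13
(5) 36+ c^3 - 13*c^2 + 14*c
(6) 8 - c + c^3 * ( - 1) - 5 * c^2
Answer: 3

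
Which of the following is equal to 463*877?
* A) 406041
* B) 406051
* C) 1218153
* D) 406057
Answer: B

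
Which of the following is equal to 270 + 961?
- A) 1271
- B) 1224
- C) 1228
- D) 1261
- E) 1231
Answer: E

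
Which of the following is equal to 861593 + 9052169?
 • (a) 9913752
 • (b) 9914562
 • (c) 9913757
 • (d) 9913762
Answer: d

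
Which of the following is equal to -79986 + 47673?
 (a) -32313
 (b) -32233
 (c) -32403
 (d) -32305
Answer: a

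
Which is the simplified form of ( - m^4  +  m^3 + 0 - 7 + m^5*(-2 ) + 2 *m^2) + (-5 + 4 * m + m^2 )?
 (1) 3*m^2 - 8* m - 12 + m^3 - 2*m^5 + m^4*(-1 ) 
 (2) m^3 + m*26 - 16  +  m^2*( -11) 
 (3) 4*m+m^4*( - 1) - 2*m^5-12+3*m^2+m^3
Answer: 3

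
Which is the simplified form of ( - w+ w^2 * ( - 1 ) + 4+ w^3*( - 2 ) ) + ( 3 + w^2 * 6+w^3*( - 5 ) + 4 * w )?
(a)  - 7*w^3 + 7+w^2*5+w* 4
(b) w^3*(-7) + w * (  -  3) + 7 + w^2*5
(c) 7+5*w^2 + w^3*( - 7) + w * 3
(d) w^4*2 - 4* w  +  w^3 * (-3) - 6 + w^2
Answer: c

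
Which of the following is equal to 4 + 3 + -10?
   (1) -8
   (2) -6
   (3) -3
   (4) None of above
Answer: 3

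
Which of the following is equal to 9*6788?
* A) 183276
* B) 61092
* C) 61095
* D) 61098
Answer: B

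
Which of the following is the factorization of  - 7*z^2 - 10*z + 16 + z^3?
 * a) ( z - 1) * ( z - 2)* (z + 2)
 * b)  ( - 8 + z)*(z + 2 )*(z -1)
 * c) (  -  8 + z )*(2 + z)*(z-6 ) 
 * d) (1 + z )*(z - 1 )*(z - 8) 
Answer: b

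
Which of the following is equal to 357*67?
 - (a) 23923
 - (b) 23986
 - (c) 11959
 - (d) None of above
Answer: d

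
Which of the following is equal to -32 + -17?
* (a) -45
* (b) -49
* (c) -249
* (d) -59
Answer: b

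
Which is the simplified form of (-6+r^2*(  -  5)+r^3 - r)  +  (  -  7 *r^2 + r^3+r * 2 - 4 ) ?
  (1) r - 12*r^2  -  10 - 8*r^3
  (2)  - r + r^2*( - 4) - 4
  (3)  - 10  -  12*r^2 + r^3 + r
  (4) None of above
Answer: 4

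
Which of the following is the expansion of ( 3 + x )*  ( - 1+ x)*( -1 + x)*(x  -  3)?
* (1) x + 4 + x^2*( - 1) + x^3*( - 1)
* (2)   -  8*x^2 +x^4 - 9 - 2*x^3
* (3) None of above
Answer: 3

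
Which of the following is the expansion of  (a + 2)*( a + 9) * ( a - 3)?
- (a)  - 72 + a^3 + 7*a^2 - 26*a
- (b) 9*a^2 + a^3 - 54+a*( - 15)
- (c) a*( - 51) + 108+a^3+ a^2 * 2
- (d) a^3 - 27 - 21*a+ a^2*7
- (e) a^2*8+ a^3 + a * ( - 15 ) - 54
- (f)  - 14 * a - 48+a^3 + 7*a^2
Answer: e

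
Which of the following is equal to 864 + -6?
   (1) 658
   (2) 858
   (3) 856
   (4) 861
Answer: 2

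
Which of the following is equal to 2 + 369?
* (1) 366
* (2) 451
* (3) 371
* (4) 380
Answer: 3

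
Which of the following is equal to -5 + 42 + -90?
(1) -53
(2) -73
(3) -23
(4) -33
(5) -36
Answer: 1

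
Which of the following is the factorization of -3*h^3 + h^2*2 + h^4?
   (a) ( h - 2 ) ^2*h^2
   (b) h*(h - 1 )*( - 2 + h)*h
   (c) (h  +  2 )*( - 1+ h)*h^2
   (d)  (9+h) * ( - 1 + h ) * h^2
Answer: b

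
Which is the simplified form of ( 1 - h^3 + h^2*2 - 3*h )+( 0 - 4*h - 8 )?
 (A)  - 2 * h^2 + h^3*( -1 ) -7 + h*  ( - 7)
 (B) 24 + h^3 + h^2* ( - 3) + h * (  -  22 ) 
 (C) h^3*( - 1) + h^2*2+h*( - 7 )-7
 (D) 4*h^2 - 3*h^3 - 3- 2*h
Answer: C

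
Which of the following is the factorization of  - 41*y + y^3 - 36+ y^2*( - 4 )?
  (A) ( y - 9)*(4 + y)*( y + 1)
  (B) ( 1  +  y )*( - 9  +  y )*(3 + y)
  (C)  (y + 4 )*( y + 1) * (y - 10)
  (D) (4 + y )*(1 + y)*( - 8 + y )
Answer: A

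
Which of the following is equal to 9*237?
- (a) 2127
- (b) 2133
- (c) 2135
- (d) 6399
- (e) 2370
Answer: b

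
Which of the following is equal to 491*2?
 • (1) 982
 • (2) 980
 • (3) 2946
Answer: 1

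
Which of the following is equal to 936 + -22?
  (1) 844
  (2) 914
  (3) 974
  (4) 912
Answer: 2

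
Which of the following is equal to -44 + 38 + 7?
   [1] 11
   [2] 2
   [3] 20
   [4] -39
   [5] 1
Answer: 5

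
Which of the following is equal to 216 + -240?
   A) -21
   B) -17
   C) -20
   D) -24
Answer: D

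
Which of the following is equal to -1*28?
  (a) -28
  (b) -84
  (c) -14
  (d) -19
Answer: a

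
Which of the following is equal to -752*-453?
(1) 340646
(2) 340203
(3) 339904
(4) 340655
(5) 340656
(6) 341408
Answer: 5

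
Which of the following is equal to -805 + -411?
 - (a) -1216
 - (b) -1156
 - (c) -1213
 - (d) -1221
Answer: a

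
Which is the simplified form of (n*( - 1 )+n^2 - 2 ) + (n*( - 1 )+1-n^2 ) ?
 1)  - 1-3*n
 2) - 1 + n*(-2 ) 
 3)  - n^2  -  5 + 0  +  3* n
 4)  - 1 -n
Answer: 2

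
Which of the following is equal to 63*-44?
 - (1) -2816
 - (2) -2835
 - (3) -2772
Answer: 3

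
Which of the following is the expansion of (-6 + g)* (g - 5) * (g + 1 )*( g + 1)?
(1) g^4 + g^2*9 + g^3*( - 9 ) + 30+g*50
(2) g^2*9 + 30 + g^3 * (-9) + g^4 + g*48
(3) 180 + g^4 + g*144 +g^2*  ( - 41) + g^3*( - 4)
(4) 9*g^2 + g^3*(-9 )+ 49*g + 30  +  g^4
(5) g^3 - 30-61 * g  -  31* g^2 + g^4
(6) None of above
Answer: 4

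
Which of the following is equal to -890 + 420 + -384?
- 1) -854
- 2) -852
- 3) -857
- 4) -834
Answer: 1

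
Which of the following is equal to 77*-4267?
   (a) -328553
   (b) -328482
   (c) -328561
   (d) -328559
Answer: d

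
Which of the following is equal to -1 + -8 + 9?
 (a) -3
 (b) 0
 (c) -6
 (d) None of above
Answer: b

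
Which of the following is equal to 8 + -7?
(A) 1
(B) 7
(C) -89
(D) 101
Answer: A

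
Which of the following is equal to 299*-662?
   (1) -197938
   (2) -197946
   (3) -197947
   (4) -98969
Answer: 1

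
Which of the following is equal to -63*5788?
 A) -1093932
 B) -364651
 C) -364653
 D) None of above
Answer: D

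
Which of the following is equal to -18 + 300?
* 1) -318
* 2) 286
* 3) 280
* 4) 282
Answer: 4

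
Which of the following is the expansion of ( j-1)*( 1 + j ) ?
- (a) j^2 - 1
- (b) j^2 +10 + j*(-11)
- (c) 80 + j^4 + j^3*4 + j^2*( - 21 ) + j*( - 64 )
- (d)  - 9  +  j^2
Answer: a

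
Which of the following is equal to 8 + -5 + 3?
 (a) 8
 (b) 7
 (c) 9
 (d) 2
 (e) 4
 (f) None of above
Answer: f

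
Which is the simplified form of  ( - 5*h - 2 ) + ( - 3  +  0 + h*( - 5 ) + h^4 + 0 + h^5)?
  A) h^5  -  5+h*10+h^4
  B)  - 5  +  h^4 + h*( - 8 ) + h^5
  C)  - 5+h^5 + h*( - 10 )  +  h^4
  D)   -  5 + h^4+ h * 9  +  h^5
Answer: C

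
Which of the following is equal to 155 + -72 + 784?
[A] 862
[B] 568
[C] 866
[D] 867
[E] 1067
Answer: D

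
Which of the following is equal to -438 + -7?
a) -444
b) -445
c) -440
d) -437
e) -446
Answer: b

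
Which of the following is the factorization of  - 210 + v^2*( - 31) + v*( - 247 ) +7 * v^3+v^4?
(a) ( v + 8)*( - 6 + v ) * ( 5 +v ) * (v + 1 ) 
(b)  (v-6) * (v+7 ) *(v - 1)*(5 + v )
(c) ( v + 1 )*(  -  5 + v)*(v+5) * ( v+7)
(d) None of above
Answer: d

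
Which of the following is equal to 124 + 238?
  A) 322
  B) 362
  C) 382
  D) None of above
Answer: B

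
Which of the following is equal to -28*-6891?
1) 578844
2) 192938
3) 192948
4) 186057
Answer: 3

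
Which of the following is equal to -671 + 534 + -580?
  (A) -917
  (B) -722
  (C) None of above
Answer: C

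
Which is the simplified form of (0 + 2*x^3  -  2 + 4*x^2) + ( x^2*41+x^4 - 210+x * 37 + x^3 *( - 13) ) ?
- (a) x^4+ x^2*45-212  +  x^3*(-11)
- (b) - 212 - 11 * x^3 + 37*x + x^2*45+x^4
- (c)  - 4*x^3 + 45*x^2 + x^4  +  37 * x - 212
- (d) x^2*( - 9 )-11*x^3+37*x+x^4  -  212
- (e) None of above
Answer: b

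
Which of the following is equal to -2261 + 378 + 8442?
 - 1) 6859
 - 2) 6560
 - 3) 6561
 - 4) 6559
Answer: 4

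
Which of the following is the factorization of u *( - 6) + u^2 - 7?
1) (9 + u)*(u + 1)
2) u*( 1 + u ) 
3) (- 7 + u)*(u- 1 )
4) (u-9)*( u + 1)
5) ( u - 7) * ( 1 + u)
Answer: 5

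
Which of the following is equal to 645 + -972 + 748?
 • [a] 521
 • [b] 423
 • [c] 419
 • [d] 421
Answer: d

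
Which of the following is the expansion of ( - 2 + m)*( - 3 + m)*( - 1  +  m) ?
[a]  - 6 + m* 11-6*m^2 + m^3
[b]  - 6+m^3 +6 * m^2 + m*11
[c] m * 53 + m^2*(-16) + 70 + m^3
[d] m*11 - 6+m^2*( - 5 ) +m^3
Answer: a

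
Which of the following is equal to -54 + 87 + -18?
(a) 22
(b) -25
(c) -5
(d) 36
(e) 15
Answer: e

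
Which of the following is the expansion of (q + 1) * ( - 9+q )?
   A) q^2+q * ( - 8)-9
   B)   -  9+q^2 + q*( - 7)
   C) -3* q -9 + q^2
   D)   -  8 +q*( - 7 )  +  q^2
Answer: A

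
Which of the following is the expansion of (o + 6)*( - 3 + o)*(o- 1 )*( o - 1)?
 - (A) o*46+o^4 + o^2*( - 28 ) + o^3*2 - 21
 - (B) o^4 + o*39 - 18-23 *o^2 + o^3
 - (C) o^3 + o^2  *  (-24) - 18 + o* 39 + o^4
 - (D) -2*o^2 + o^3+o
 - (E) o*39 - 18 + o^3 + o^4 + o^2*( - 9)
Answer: B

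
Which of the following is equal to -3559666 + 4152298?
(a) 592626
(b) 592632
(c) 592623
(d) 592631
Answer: b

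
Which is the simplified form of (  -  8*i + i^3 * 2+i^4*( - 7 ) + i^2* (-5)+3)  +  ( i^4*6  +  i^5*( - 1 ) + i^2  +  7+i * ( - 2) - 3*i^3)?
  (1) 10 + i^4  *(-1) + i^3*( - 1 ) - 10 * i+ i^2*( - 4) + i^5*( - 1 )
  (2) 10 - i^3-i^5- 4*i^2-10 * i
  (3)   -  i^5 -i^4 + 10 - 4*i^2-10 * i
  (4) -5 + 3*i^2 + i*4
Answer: 1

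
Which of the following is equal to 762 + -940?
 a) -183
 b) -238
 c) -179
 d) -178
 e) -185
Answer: d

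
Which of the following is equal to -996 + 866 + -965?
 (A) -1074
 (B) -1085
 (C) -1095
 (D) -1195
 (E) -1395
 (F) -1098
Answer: C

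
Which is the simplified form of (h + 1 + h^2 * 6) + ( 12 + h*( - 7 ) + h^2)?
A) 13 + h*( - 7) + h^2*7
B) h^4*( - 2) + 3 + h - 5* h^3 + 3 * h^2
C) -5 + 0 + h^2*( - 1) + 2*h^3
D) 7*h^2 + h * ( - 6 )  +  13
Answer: D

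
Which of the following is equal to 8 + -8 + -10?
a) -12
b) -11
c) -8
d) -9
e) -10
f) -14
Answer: e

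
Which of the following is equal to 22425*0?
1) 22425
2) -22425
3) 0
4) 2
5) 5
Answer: 3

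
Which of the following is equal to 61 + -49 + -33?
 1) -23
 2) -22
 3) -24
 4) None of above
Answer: 4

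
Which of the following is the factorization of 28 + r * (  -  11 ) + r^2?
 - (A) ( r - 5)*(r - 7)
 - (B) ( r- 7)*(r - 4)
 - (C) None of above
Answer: B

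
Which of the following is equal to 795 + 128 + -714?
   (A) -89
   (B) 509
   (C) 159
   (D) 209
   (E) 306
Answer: D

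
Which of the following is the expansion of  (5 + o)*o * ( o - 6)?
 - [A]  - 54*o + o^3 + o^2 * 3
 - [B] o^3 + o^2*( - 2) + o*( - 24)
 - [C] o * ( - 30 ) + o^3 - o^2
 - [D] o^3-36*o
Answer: C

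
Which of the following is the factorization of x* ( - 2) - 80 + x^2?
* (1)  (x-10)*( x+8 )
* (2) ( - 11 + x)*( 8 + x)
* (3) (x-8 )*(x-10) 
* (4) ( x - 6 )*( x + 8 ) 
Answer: 1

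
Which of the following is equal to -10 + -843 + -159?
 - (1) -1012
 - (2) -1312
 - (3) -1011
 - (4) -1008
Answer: 1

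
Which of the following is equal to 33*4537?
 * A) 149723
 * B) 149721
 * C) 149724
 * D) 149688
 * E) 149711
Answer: B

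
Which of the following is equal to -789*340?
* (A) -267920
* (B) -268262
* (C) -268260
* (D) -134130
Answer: C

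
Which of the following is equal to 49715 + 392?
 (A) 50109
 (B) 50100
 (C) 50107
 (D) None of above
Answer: C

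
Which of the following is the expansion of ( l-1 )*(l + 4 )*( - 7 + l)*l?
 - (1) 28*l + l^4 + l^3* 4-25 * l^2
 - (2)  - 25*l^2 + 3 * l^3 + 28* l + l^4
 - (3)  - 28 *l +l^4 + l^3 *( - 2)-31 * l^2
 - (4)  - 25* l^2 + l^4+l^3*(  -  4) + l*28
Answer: 4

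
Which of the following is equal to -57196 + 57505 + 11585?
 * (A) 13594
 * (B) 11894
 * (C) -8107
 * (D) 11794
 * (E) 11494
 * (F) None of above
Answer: B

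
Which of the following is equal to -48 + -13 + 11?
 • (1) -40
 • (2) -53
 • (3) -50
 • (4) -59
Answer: 3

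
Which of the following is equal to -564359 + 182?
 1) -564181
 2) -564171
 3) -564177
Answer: 3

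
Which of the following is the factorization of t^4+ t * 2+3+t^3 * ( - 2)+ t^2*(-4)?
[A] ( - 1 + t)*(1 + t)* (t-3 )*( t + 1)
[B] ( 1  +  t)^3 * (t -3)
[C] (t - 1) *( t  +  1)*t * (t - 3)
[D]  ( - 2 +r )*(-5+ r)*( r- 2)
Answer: A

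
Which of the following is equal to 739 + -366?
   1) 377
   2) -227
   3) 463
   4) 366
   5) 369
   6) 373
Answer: 6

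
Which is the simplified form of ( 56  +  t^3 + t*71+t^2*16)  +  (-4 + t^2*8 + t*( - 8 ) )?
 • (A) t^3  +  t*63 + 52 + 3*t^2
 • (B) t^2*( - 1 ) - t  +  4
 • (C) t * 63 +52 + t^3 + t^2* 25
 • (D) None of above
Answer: D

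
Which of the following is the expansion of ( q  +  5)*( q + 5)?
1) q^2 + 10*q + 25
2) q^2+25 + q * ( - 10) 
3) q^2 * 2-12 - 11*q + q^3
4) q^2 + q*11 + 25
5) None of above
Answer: 1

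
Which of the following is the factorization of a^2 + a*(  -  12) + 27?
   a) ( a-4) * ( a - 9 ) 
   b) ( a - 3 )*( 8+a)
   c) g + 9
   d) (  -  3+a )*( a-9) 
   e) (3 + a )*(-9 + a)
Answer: d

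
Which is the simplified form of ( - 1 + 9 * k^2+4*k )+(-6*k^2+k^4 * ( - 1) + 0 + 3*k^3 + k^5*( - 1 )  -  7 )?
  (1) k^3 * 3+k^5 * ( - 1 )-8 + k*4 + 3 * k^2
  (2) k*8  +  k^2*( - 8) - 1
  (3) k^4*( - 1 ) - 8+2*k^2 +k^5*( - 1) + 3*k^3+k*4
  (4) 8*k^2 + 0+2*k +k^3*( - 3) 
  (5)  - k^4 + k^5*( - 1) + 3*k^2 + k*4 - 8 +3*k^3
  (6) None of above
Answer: 5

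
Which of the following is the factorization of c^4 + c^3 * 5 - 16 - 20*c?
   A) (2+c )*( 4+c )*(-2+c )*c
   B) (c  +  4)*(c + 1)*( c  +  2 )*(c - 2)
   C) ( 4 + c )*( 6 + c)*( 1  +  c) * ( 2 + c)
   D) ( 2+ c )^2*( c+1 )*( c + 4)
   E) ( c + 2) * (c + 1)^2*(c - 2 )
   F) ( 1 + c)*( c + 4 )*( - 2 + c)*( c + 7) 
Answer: B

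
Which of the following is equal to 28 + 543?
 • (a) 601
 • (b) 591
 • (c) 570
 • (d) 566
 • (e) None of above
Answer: e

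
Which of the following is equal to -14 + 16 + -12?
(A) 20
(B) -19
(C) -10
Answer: C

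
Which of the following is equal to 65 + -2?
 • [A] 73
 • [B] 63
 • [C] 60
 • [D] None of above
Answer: B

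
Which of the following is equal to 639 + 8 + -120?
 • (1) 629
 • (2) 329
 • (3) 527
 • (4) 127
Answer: 3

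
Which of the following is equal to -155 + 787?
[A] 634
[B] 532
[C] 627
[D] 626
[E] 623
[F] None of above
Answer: F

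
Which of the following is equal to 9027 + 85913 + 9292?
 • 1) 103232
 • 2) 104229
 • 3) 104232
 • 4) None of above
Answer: 3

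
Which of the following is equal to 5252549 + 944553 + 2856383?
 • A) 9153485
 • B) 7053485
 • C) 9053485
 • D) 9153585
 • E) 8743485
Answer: C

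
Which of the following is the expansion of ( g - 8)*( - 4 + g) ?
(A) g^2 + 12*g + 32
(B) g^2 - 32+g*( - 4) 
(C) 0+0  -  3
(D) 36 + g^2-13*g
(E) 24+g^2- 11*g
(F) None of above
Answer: F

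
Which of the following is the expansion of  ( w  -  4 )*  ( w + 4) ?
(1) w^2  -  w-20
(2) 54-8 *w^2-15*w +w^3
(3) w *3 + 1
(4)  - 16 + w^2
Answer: 4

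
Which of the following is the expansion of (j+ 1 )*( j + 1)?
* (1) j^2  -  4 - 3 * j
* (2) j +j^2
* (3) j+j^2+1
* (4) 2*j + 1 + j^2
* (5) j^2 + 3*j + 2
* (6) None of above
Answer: 4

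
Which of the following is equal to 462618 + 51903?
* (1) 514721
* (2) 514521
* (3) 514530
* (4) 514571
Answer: 2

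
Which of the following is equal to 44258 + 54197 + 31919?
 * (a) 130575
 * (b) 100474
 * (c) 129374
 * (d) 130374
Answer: d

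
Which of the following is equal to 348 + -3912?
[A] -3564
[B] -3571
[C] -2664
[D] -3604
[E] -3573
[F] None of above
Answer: A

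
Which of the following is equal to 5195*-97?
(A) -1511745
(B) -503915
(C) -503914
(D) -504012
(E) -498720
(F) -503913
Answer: B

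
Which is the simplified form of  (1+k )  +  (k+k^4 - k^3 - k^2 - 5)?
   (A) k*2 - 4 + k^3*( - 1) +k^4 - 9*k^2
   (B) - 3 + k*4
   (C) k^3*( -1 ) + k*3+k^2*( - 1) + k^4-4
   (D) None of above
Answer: D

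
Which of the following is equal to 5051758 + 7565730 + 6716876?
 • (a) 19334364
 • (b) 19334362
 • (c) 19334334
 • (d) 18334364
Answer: a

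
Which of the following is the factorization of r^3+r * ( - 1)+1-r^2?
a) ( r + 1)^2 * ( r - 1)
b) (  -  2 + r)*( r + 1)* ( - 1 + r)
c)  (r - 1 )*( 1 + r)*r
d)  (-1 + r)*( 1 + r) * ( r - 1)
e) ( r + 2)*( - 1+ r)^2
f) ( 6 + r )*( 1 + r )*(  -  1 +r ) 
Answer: d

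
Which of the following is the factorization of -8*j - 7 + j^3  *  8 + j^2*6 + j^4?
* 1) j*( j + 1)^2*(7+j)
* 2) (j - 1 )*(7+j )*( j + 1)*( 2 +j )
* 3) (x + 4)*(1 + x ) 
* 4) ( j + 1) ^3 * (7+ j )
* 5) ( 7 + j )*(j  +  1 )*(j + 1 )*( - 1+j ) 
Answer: 5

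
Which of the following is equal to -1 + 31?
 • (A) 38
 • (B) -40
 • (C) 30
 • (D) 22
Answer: C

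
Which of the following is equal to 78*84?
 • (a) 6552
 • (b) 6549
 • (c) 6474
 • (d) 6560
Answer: a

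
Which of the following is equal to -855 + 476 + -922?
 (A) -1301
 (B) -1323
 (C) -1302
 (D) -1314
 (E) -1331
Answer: A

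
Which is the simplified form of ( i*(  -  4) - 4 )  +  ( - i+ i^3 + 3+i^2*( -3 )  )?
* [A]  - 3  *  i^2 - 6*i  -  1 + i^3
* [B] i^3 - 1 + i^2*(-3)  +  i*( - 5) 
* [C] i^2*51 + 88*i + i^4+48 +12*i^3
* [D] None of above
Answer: B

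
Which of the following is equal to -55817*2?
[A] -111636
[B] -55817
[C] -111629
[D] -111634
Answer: D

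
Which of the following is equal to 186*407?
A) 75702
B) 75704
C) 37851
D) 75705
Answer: A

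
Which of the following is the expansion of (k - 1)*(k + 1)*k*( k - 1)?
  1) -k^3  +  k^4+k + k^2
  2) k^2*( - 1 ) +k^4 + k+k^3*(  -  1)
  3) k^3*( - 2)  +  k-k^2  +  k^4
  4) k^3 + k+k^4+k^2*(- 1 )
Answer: 2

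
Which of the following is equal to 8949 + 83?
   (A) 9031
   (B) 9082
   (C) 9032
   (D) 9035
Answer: C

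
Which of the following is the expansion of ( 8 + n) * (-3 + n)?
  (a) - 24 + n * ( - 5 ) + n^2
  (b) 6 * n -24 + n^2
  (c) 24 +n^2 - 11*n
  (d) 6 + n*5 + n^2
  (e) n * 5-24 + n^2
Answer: e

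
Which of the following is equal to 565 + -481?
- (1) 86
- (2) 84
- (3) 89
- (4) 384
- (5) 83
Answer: 2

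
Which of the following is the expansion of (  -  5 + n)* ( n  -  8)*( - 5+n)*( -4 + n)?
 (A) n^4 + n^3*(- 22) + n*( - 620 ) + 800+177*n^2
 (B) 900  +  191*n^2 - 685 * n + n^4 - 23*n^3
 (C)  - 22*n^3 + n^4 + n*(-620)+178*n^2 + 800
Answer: A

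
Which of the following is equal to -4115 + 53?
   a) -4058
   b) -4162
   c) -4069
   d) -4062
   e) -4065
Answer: d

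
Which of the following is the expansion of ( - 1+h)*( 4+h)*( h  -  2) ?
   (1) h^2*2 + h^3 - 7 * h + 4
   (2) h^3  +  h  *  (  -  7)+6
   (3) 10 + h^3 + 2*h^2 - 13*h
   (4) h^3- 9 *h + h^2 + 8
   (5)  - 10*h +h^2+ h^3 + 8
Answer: 5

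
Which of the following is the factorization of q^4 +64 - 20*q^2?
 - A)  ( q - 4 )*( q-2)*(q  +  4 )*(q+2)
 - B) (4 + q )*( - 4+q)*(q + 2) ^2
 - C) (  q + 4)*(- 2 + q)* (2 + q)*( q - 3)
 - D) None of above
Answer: A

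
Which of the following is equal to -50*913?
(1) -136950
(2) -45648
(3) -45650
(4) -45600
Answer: 3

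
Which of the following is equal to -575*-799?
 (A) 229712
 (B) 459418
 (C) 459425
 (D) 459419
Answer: C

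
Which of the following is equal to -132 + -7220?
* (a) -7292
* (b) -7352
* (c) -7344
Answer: b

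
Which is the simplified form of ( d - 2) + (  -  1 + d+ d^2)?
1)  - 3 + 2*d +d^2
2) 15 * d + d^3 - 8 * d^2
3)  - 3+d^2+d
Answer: 1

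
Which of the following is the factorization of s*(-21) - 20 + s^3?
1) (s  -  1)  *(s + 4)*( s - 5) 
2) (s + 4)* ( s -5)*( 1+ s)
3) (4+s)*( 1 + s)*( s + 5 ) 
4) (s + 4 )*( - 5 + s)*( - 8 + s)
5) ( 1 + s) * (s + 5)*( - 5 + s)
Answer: 2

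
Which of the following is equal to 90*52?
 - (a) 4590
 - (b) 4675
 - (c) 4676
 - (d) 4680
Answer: d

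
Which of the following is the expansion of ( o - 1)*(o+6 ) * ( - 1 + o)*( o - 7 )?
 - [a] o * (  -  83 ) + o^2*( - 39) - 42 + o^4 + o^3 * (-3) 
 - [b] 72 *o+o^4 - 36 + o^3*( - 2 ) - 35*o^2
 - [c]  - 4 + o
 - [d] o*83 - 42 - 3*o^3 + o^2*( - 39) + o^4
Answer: d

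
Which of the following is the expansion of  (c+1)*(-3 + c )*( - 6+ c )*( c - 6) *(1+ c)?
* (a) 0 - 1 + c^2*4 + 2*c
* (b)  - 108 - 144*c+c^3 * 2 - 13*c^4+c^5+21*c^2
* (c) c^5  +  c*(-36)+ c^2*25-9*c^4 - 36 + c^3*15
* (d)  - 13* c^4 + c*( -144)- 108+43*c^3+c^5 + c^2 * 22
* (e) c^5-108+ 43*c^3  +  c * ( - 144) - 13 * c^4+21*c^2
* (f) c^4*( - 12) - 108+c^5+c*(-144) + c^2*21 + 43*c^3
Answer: e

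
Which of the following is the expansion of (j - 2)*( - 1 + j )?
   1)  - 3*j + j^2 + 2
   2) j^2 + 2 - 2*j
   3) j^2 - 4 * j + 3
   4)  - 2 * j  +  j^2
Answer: 1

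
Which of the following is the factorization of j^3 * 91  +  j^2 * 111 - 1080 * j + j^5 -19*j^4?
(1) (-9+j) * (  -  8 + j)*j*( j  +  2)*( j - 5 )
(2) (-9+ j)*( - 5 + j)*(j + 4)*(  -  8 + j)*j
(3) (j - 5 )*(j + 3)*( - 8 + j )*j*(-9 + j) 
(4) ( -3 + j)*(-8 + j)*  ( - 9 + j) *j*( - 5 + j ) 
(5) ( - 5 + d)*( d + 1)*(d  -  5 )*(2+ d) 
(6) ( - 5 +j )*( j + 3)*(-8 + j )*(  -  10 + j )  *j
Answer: 3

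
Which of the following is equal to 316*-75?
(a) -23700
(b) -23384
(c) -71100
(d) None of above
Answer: a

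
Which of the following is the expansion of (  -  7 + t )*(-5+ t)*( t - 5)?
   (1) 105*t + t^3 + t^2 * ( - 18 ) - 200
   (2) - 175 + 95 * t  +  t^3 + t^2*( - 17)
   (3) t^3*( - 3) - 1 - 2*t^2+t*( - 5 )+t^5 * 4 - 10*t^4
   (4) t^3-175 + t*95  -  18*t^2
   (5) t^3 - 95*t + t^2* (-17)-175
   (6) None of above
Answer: 2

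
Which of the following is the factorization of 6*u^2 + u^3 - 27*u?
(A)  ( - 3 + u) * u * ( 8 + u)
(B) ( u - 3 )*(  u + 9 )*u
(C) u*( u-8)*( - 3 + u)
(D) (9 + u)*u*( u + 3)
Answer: B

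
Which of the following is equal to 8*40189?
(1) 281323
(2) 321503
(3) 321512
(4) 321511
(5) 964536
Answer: 3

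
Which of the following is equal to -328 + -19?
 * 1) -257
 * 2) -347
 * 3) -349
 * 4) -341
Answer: 2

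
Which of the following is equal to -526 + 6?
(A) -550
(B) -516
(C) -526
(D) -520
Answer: D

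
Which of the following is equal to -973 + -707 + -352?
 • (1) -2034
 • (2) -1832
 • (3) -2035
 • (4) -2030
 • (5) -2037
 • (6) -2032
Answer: 6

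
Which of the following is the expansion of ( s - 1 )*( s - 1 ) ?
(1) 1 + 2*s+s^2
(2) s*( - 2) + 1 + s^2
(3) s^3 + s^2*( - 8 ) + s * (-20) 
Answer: 2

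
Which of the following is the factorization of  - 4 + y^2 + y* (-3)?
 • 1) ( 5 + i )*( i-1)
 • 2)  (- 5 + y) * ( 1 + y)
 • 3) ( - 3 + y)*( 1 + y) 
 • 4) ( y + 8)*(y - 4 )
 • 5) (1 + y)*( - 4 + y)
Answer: 5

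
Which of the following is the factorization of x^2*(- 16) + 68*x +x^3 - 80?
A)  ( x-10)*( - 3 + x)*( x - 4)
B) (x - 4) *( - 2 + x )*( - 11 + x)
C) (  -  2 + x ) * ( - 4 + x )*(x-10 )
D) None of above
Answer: C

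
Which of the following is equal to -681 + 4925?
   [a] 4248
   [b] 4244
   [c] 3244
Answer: b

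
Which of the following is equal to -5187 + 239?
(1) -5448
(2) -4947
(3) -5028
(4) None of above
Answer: 4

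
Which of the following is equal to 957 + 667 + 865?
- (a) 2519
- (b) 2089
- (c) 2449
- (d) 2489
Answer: d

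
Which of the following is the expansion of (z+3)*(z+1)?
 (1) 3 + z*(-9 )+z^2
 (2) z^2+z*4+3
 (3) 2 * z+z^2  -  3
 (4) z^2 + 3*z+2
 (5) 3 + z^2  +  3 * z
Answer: 2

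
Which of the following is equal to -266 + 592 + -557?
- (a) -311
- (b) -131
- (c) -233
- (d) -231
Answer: d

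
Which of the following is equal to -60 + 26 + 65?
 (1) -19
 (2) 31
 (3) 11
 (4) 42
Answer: 2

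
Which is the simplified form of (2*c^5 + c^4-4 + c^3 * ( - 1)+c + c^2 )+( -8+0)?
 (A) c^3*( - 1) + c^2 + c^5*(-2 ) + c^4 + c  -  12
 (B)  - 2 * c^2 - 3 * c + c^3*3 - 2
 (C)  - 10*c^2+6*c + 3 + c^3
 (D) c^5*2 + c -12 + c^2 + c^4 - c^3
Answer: D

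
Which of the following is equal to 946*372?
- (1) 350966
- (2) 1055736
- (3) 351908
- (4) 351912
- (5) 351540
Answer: 4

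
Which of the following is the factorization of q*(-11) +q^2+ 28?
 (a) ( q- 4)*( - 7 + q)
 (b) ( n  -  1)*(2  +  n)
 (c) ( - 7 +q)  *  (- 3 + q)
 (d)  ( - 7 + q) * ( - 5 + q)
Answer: a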